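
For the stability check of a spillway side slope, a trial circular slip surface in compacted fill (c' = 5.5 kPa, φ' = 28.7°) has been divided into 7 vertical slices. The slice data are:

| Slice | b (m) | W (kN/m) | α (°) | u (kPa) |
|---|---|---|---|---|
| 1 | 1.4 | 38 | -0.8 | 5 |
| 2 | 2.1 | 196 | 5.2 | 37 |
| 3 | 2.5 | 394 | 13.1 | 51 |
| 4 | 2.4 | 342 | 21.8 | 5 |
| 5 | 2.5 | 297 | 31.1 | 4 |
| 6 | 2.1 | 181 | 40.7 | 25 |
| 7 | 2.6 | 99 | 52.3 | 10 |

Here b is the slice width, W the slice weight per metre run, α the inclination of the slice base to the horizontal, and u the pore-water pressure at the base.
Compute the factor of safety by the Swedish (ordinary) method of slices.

Ordinary method of slices: FS = Σ[c'·Δl_i + (W_i cosα_i − u_i·Δl_i)·tanφ'] / Σ W_i sinα_i, with Δl_i = b_i / cosα_i.
Slice 1: Δl = 1.4/cos(-0.8°) = 1.400 m; N'_1 = 38·cos(-0.8°) − 5·1.400 = 31.0; c'Δl = 7.70; W sinα = -0.5
Slice 2: Δl = 2.1/cos5.2° = 2.109 m; N'_2 = 196·cos5.2° − 37·2.109 = 117.2; c'Δl = 11.60; W sinα = 17.8
Slice 3: Δl = 2.5/cos13.1° = 2.567 m; N'_3 = 394·cos13.1° − 51·2.567 = 252.8; c'Δl = 14.12; W sinα = 89.3
Slice 4: Δl = 2.4/cos21.8° = 2.585 m; N'_4 = 342·cos21.8° − 5·2.585 = 304.6; c'Δl = 14.22; W sinα = 127.0
Slice 5: Δl = 2.5/cos31.1° = 2.920 m; N'_5 = 297·cos31.1° − 4·2.920 = 242.6; c'Δl = 16.06; W sinα = 153.4
Slice 6: Δl = 2.1/cos40.7° = 2.770 m; N'_6 = 181·cos40.7° − 25·2.770 = 68.0; c'Δl = 15.23; W sinα = 118.0
Slice 7: Δl = 2.6/cos52.3° = 4.252 m; N'_7 = 99·cos52.3° − 10·4.252 = 18.0; c'Δl = 23.38; W sinα = 78.3
Σc'Δl = 102.3 kN/m; ΣN' = 1034.3 kN/m; ΣW sinα = 583.3 kN/m
Resisting = 102.3 + 1034.3·tan28.7° = 102.3 + 566.2 = 668.5 kN/m
FS = 668.5 / 583.3 = 1.146

FS = 1.15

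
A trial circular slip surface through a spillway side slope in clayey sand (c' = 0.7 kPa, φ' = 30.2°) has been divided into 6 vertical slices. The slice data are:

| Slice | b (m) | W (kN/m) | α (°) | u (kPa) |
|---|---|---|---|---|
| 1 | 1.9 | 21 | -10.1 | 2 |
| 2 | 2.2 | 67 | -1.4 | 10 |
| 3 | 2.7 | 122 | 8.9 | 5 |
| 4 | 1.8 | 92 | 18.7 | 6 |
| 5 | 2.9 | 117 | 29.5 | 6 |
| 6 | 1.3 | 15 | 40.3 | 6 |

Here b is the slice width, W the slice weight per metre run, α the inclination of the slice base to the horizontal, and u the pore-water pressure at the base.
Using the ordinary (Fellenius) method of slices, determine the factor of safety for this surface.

Ordinary method of slices: FS = Σ[c'·Δl_i + (W_i cosα_i − u_i·Δl_i)·tanφ'] / Σ W_i sinα_i, with Δl_i = b_i / cosα_i.
Slice 1: Δl = 1.9/cos(-10.1°) = 1.930 m; N'_1 = 21·cos(-10.1°) − 2·1.930 = 16.8; c'Δl = 1.35; W sinα = -3.7
Slice 2: Δl = 2.2/cos(-1.4°) = 2.201 m; N'_2 = 67·cos(-1.4°) − 10·2.201 = 45.0; c'Δl = 1.54; W sinα = -1.6
Slice 3: Δl = 2.7/cos8.9° = 2.733 m; N'_3 = 122·cos8.9° − 5·2.733 = 106.9; c'Δl = 1.91; W sinα = 18.9
Slice 4: Δl = 1.8/cos18.7° = 1.900 m; N'_4 = 92·cos18.7° − 6·1.900 = 75.7; c'Δl = 1.33; W sinα = 29.5
Slice 5: Δl = 2.9/cos29.5° = 3.332 m; N'_5 = 117·cos29.5° − 6·3.332 = 81.8; c'Δl = 2.33; W sinα = 57.6
Slice 6: Δl = 1.3/cos40.3° = 1.705 m; N'_6 = 15·cos40.3° − 6·1.705 = 1.2; c'Δl = 1.19; W sinα = 9.7
Σc'Δl = 9.7 kN/m; ΣN' = 327.4 kN/m; ΣW sinα = 110.4 kN/m
Resisting = 9.7 + 327.4·tan30.2° = 9.7 + 190.6 = 200.2 kN/m
FS = 200.2 / 110.4 = 1.814

FS = 1.81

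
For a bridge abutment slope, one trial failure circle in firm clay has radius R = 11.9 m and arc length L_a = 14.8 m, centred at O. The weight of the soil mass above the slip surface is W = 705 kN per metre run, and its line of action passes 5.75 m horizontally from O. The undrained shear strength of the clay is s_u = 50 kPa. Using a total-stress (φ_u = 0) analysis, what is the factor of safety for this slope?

Taking moments about the centre O, the resisting moment is provided by the undrained shear strength acting along the arc:
M_R = s_u·L_a·R = 50·14.80·11.9 = 8806.0 kN·m/m
M_D = W·d = 705·5.75 = 4053.8 kN·m/m
FS = M_R / M_D = 8806.0 / 4053.8 = 2.172

FS = 2.17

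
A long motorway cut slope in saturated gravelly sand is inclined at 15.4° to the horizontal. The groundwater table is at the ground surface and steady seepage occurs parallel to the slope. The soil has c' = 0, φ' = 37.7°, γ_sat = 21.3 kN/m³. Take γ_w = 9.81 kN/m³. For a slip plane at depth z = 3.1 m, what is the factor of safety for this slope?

FS = 1.51

With seepage parallel to the slope and the water table at the surface, the effective normal stress on the slip plane uses the buoyant unit weight γ' = γ_sat − γ_w while the driving shear stress uses γ_sat:
FS = [c' + γ' z cos²β tanφ'] / [γ_sat z sinβ cosβ]
(For c' = 0 this reduces to FS = (γ'/γ_sat)·tanφ'/tanβ.)
γ' = 21.3 − 9.81 = 11.49 kN/m³
Numerator = 0.0 + 11.49·3.1·cos²15.4°·tan37.7° = 0.0 + 11.49·3.1·0.9295·0.7729 = 25.588 kPa
Denominator = 21.3·3.1·sin15.4°·cos15.4° = 21.3·3.1·0.2656·0.9641 = 16.905 kPa
FS = 25.588 / 16.905 = 1.514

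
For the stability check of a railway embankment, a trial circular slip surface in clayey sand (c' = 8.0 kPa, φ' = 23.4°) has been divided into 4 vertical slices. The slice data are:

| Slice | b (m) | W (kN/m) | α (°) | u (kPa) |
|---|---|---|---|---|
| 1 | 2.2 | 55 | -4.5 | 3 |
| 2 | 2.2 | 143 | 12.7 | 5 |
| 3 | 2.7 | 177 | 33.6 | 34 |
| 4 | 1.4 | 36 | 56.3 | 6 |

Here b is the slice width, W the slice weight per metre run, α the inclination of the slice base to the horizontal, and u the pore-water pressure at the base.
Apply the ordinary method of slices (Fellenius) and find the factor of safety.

Ordinary method of slices: FS = Σ[c'·Δl_i + (W_i cosα_i − u_i·Δl_i)·tanφ'] / Σ W_i sinα_i, with Δl_i = b_i / cosα_i.
Slice 1: Δl = 2.2/cos(-4.5°) = 2.207 m; N'_1 = 55·cos(-4.5°) − 3·2.207 = 48.2; c'Δl = 17.65; W sinα = -4.3
Slice 2: Δl = 2.2/cos12.7° = 2.255 m; N'_2 = 143·cos12.7° − 5·2.255 = 128.2; c'Δl = 18.04; W sinα = 31.4
Slice 3: Δl = 2.7/cos33.6° = 3.242 m; N'_3 = 177·cos33.6° − 34·3.242 = 37.2; c'Δl = 25.93; W sinα = 98.0
Slice 4: Δl = 1.4/cos56.3° = 2.523 m; N'_4 = 36·cos56.3° − 6·2.523 = 4.8; c'Δl = 20.19; W sinα = 30.0
Σc'Δl = 81.8 kN/m; ΣN' = 218.5 kN/m; ΣW sinα = 155.0 kN/m
Resisting = 81.8 + 218.5·tan23.4° = 81.8 + 94.5 = 176.4 kN/m
FS = 176.4 / 155.0 = 1.138

FS = 1.14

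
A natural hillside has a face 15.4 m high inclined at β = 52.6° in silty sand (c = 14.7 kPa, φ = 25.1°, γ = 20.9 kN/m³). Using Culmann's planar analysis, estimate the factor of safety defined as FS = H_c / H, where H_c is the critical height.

H_c = (4c/γ) · sinβ cosφ / [1 − cos(β − φ)]
    = (4·14.7/20.9) · sin52.6°·cos25.1° / [1 − cos27.5°]
    = 2.813 · 0.7194 / 0.1130 = 17.91 m
FS = H_c / H = 17.91 / 15.4 = 1.163

FS = 1.16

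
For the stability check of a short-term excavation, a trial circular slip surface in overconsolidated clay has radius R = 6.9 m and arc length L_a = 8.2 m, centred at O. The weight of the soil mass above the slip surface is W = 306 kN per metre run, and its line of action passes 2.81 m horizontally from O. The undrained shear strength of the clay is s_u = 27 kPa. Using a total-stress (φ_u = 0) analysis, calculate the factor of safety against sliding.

Taking moments about the centre O, the resisting moment is provided by the undrained shear strength acting along the arc:
M_R = s_u·L_a·R = 27·8.20·6.9 = 1527.7 kN·m/m
M_D = W·d = 306·2.81 = 859.9 kN·m/m
FS = M_R / M_D = 1527.7 / 859.9 = 1.777

FS = 1.78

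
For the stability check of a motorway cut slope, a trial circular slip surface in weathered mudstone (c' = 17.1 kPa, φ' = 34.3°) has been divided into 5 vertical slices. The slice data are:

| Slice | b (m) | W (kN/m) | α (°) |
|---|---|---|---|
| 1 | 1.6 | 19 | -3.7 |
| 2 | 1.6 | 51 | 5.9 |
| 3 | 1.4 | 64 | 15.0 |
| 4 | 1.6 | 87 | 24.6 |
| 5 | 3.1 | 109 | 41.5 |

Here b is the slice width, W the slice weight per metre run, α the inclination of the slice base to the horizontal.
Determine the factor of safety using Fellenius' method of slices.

Ordinary method of slices: FS = Σ[c'·Δl_i + (W_i cosα_i)·tanφ'] / Σ W_i sinα_i, with Δl_i = b_i / cosα_i.
Slice 1: Δl = 1.6/cos(-3.7°) = 1.603 m; N'_1 = 19·cos(-3.7°) = 19.0; c'Δl = 27.42; W sinα = -1.2
Slice 2: Δl = 1.6/cos5.9° = 1.609 m; N'_2 = 51·cos5.9° = 50.7; c'Δl = 27.51; W sinα = 5.2
Slice 3: Δl = 1.4/cos15.0° = 1.449 m; N'_3 = 64·cos15.0° = 61.8; c'Δl = 24.78; W sinα = 16.6
Slice 4: Δl = 1.6/cos24.6° = 1.760 m; N'_4 = 87·cos24.6° = 79.1; c'Δl = 30.09; W sinα = 36.2
Slice 5: Δl = 3.1/cos41.5° = 4.139 m; N'_5 = 109·cos41.5° = 81.6; c'Δl = 70.78; W sinα = 72.2
Σc'Δl = 180.6 kN/m; ΣN' = 292.2 kN/m; ΣW sinα = 129.0 kN/m
Resisting = 180.6 + 292.2·tan34.3° = 180.6 + 199.4 = 379.9 kN/m
FS = 379.9 / 129.0 = 2.945

FS = 2.94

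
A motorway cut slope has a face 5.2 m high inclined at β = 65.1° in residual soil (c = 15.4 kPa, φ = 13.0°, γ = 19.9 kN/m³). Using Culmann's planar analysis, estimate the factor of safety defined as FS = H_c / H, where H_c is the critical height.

H_c = (4c/γ) · sinβ cosφ / [1 − cos(β − φ)]
    = (4·15.4/19.9) · sin65.1°·cos13.0° / [1 − cos52.1°]
    = 3.095 · 0.8838 / 0.3857 = 7.09 m
FS = H_c / H = 7.09 / 5.2 = 1.364

FS = 1.36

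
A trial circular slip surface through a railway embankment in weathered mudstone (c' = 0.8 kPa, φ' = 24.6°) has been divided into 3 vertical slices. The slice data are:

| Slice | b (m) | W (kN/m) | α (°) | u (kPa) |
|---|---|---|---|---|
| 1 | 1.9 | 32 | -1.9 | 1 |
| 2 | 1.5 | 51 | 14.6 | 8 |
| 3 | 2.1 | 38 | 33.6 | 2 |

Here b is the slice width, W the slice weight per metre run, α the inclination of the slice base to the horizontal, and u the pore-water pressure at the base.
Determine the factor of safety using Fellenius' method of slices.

FS = 1.45

Ordinary method of slices: FS = Σ[c'·Δl_i + (W_i cosα_i − u_i·Δl_i)·tanφ'] / Σ W_i sinα_i, with Δl_i = b_i / cosα_i.
Slice 1: Δl = 1.9/cos(-1.9°) = 1.901 m; N'_1 = 32·cos(-1.9°) − 1·1.901 = 30.1; c'Δl = 1.52; W sinα = -1.1
Slice 2: Δl = 1.5/cos14.6° = 1.550 m; N'_2 = 51·cos14.6° − 8·1.550 = 37.0; c'Δl = 1.24; W sinα = 12.9
Slice 3: Δl = 2.1/cos33.6° = 2.521 m; N'_3 = 38·cos33.6° − 2·2.521 = 26.6; c'Δl = 2.02; W sinα = 21.0
Σc'Δl = 4.8 kN/m; ΣN' = 93.6 kN/m; ΣW sinα = 32.8 kN/m
Resisting = 4.8 + 93.6·tan24.6° = 4.8 + 42.9 = 47.7 kN/m
FS = 47.7 / 32.8 = 1.452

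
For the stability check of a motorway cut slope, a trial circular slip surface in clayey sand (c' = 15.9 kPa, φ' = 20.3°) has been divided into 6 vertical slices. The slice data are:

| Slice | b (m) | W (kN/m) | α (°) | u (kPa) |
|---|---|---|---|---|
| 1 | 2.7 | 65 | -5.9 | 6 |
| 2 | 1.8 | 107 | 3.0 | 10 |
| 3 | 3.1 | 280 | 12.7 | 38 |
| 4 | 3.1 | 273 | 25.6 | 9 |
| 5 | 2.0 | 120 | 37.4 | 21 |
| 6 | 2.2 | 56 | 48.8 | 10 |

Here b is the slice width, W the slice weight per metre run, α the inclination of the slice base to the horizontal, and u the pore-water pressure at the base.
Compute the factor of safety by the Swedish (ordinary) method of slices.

Ordinary method of slices: FS = Σ[c'·Δl_i + (W_i cosα_i − u_i·Δl_i)·tanφ'] / Σ W_i sinα_i, with Δl_i = b_i / cosα_i.
Slice 1: Δl = 2.7/cos(-5.9°) = 2.714 m; N'_1 = 65·cos(-5.9°) − 6·2.714 = 48.4; c'Δl = 43.16; W sinα = -6.7
Slice 2: Δl = 1.8/cos3.0° = 1.802 m; N'_2 = 107·cos3.0° − 10·1.802 = 88.8; c'Δl = 28.66; W sinα = 5.6
Slice 3: Δl = 3.1/cos12.7° = 3.178 m; N'_3 = 280·cos12.7° − 38·3.178 = 152.4; c'Δl = 50.53; W sinα = 61.6
Slice 4: Δl = 3.1/cos25.6° = 3.437 m; N'_4 = 273·cos25.6° − 9·3.437 = 215.3; c'Δl = 54.66; W sinα = 118.0
Slice 5: Δl = 2.0/cos37.4° = 2.518 m; N'_5 = 120·cos37.4° − 21·2.518 = 42.5; c'Δl = 40.03; W sinα = 72.9
Slice 6: Δl = 2.2/cos48.8° = 3.340 m; N'_6 = 56·cos48.8° − 10·3.340 = 3.5; c'Δl = 53.11; W sinα = 42.1
Σc'Δl = 270.1 kN/m; ΣN' = 550.8 kN/m; ΣW sinα = 293.5 kN/m
Resisting = 270.1 + 550.8·tan20.3° = 270.1 + 203.7 = 473.9 kN/m
FS = 473.9 / 293.5 = 1.615

FS = 1.61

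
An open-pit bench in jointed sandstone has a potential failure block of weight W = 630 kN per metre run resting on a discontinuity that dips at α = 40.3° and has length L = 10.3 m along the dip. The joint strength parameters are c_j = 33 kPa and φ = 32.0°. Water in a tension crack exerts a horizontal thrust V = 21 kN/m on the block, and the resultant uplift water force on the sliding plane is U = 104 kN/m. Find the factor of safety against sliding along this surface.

FS = 1.34

Resolving the block weight along and normal to the plane and applying the Mohr–Coulomb strength on the joint:
N' = W cosα − U − V sinα = 630·cos40.3° − 104 − 21·sin40.3° = 362.9 kN/m
Driving force T = W sinα + V cosα = 630·sin40.3° + 21·cos40.3° = 423.5 kN/m
Resisting force R = c_j·L + N'·tanφ = 33·10.3 + 362.9·tan32.0° = 339.9 + 226.8 = 566.7 kN/m
FS = R / T = 566.7 / 423.5 = 1.338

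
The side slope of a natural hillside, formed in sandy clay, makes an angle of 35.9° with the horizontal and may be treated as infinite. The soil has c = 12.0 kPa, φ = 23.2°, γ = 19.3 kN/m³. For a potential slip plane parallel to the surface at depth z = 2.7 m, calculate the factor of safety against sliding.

FS = 1.08

For an infinite slope with a slip plane parallel to the surface (no pore pressure): FS = [c + γz cos²β tanφ] / [γz sinβ cosβ].
γz = 19.3·2.7 = 52.11 kN/m²
Numerator = 12.0 + 52.11·cos²35.9°·tan23.2° = 12.0 + 52.11·0.6562·0.4286 = 26.655 kPa
Denominator = 52.11·sin35.9°·cos35.9° = 52.11·0.5864·0.8100 = 24.752 kPa
FS = 26.655 / 24.752 = 1.077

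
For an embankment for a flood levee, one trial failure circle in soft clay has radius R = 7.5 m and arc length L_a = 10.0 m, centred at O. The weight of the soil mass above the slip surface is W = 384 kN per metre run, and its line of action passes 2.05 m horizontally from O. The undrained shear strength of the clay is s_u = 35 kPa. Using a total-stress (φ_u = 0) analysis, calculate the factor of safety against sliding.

Taking moments about the centre O, the resisting moment is provided by the undrained shear strength acting along the arc:
M_R = s_u·L_a·R = 35·10.00·7.5 = 2625.0 kN·m/m
M_D = W·d = 384·2.05 = 787.2 kN·m/m
FS = M_R / M_D = 2625.0 / 787.2 = 3.335

FS = 3.33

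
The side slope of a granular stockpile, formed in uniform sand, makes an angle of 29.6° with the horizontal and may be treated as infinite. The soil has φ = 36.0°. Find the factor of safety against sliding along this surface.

FS = 1.28

For a dry cohesionless infinite slope the factor of safety is FS = tanφ / tanβ.
FS = tan36.0° / tan29.6° = 0.7265 / 0.5681 = 1.279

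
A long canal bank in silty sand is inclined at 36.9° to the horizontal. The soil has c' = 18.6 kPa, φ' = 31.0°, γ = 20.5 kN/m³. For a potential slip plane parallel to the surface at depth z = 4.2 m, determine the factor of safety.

FS = 1.25

For an infinite slope with a slip plane parallel to the surface (no pore pressure): FS = [c' + γz cos²β tanφ'] / [γz sinβ cosβ].
γz = 20.5·4.2 = 86.10 kN/m²
Numerator = 18.6 + 86.10·cos²36.9°·tan31.0° = 18.6 + 86.10·0.6395·0.6009 = 51.684 kPa
Denominator = 86.10·sin36.9°·cos36.9° = 86.10·0.6004·0.7997 = 41.341 kPa
FS = 51.684 / 41.341 = 1.250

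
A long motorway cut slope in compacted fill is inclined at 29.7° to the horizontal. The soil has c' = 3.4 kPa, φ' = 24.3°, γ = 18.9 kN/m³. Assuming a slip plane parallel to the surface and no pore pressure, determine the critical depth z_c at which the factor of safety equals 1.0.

Setting FS = 1.00 in FS = [c' + γz cos²β tanφ'] / [γz sinβ cosβ] and solving for z:
z = c' / [γ cosβ (FS·sinβ − cosβ·tanφ')]
  = 3.4 / [18.9·cos29.7°·(1.00·sin29.7° − cos29.7°·tan24.3°)]
  = 3.4 / [18.9·0.8686·(1.00·0.4955 − 0.8686·0.4515)]
  = 3.4 / 1.6952 = 2.006 m

z_c = 2.01 m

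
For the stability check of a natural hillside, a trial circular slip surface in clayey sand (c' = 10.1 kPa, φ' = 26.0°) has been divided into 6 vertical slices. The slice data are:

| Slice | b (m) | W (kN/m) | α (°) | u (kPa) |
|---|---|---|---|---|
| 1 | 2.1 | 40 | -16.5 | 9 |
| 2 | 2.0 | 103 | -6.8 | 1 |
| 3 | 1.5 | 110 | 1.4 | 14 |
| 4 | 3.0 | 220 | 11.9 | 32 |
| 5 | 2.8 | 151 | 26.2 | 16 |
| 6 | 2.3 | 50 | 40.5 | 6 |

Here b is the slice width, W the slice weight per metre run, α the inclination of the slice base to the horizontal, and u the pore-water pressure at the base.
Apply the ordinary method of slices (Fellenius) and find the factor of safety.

Ordinary method of slices: FS = Σ[c'·Δl_i + (W_i cosα_i − u_i·Δl_i)·tanφ'] / Σ W_i sinα_i, with Δl_i = b_i / cosα_i.
Slice 1: Δl = 2.1/cos(-16.5°) = 2.190 m; N'_1 = 40·cos(-16.5°) − 9·2.190 = 18.6; c'Δl = 22.12; W sinα = -11.4
Slice 2: Δl = 2.0/cos(-6.8°) = 2.014 m; N'_2 = 103·cos(-6.8°) − 1·2.014 = 100.3; c'Δl = 20.34; W sinα = -12.2
Slice 3: Δl = 1.5/cos1.4° = 1.500 m; N'_3 = 110·cos1.4° − 14·1.500 = 89.0; c'Δl = 15.15; W sinα = 2.7
Slice 4: Δl = 3.0/cos11.9° = 3.066 m; N'_4 = 220·cos11.9° − 32·3.066 = 117.2; c'Δl = 30.97; W sinα = 45.4
Slice 5: Δl = 2.8/cos26.2° = 3.121 m; N'_5 = 151·cos26.2° − 16·3.121 = 85.6; c'Δl = 31.52; W sinα = 66.7
Slice 6: Δl = 2.3/cos40.5° = 3.025 m; N'_6 = 50·cos40.5° − 6·3.025 = 19.9; c'Δl = 30.55; W sinα = 32.5
Σc'Δl = 150.7 kN/m; ΣN' = 430.5 kN/m; ΣW sinα = 123.6 kN/m
Resisting = 150.7 + 430.5·tan26.0° = 150.7 + 209.9 = 360.6 kN/m
FS = 360.6 / 123.6 = 2.917

FS = 2.92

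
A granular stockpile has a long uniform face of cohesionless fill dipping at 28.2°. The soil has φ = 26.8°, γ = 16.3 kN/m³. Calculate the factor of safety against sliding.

FS = 0.94

For a dry cohesionless infinite slope the factor of safety is FS = tanφ / tanβ.
FS = tan26.8° / tan28.2° = 0.5051 / 0.5362 = 0.942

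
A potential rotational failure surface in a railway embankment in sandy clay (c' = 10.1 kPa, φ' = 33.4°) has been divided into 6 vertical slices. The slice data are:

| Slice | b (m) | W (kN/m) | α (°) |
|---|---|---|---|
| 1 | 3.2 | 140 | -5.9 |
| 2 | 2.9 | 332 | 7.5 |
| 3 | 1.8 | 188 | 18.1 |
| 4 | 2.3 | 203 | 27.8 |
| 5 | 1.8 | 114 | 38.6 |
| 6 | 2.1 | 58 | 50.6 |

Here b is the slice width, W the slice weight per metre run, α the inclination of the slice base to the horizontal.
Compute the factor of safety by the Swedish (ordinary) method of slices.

Ordinary method of slices: FS = Σ[c'·Δl_i + (W_i cosα_i)·tanφ'] / Σ W_i sinα_i, with Δl_i = b_i / cosα_i.
Slice 1: Δl = 3.2/cos(-5.9°) = 3.217 m; N'_1 = 140·cos(-5.9°) = 139.3; c'Δl = 32.49; W sinα = -14.4
Slice 2: Δl = 2.9/cos7.5° = 2.925 m; N'_2 = 332·cos7.5° = 329.2; c'Δl = 29.54; W sinα = 43.3
Slice 3: Δl = 1.8/cos18.1° = 1.894 m; N'_3 = 188·cos18.1° = 178.7; c'Δl = 19.13; W sinα = 58.4
Slice 4: Δl = 2.3/cos27.8° = 2.600 m; N'_4 = 203·cos27.8° = 179.6; c'Δl = 26.26; W sinα = 94.7
Slice 5: Δl = 1.8/cos38.6° = 2.303 m; N'_5 = 114·cos38.6° = 89.1; c'Δl = 23.26; W sinα = 71.1
Slice 6: Δl = 2.1/cos50.6° = 3.308 m; N'_6 = 58·cos50.6° = 36.8; c'Δl = 33.42; W sinα = 44.8
Σc'Δl = 164.1 kN/m; ΣN' = 952.6 kN/m; ΣW sinα = 298.0 kN/m
Resisting = 164.1 + 952.6·tan33.4° = 164.1 + 628.1 = 792.2 kN/m
FS = 792.2 / 298.0 = 2.659

FS = 2.66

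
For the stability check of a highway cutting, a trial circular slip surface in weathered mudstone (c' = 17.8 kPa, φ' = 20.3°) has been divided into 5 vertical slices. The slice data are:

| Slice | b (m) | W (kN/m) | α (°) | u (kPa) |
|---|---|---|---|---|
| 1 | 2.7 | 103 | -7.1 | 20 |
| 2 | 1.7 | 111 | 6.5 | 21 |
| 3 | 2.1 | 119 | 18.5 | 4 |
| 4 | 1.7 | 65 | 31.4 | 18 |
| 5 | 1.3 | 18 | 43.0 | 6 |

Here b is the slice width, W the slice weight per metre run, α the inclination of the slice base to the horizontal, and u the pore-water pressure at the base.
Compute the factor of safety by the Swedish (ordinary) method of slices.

Ordinary method of slices: FS = Σ[c'·Δl_i + (W_i cosα_i − u_i·Δl_i)·tanφ'] / Σ W_i sinα_i, with Δl_i = b_i / cosα_i.
Slice 1: Δl = 2.7/cos(-7.1°) = 2.721 m; N'_1 = 103·cos(-7.1°) − 20·2.721 = 47.8; c'Δl = 48.43; W sinα = -12.7
Slice 2: Δl = 1.7/cos6.5° = 1.711 m; N'_2 = 111·cos6.5° − 21·1.711 = 74.4; c'Δl = 30.46; W sinα = 12.6
Slice 3: Δl = 2.1/cos18.5° = 2.214 m; N'_3 = 119·cos18.5° − 4·2.214 = 104.0; c'Δl = 39.42; W sinα = 37.8
Slice 4: Δl = 1.7/cos31.4° = 1.992 m; N'_4 = 65·cos31.4° − 18·1.992 = 19.6; c'Δl = 35.45; W sinα = 33.9
Slice 5: Δl = 1.3/cos43.0° = 1.778 m; N'_5 = 18·cos43.0° − 6·1.778 = 2.5; c'Δl = 31.64; W sinα = 12.3
Σc'Δl = 185.4 kN/m; ΣN' = 248.3 kN/m; ΣW sinα = 83.7 kN/m
Resisting = 185.4 + 248.3·tan20.3° = 185.4 + 91.8 = 277.2 kN/m
FS = 277.2 / 83.7 = 3.311

FS = 3.31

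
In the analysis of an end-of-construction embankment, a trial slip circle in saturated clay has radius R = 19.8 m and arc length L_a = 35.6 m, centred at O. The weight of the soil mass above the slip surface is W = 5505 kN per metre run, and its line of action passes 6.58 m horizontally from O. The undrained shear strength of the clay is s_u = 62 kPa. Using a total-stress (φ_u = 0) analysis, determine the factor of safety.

FS = 1.21

Taking moments about the centre O, the resisting moment is provided by the undrained shear strength acting along the arc:
M_R = s_u·L_a·R = 62·35.60·19.8 = 43702.6 kN·m/m
M_D = W·d = 5505·6.58 = 36222.9 kN·m/m
FS = M_R / M_D = 43702.6 / 36222.9 = 1.206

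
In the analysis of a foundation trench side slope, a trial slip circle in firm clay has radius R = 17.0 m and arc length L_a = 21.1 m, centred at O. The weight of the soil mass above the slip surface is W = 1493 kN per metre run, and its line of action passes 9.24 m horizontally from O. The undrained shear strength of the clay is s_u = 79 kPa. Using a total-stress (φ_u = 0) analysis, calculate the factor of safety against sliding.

FS = 2.05

Taking moments about the centre O, the resisting moment is provided by the undrained shear strength acting along the arc:
M_R = s_u·L_a·R = 79·21.10·17.0 = 28337.3 kN·m/m
M_D = W·d = 1493·9.24 = 13795.3 kN·m/m
FS = M_R / M_D = 28337.3 / 13795.3 = 2.054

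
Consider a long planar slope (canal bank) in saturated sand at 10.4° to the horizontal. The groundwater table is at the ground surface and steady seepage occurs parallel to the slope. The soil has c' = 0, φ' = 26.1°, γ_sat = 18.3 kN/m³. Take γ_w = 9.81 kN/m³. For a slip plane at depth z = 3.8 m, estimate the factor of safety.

With seepage parallel to the slope and the water table at the surface, the effective normal stress on the slip plane uses the buoyant unit weight γ' = γ_sat − γ_w while the driving shear stress uses γ_sat:
FS = [c' + γ' z cos²β tanφ'] / [γ_sat z sinβ cosβ]
(For c' = 0 this reduces to FS = (γ'/γ_sat)·tanφ'/tanβ.)
γ' = 18.3 − 9.81 = 8.49 kN/m³
Numerator = 0.0 + 8.49·3.8·cos²10.4°·tan26.1° = 0.0 + 8.49·3.8·0.9674·0.4899 = 15.290 kPa
Denominator = 18.3·3.8·sin10.4°·cos10.4° = 18.3·3.8·0.1805·0.9836 = 12.347 kPa
FS = 15.290 / 12.347 = 1.238

FS = 1.24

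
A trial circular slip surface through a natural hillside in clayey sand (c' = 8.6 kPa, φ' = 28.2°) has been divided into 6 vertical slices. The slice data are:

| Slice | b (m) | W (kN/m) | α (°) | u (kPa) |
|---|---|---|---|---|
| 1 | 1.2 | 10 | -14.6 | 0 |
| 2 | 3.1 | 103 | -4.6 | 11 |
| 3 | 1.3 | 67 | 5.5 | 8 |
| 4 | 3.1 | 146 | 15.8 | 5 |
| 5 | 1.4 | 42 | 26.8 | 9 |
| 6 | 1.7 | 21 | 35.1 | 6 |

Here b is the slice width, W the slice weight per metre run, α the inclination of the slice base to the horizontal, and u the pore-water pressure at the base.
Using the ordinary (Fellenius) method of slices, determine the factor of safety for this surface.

FS = 3.94

Ordinary method of slices: FS = Σ[c'·Δl_i + (W_i cosα_i − u_i·Δl_i)·tanφ'] / Σ W_i sinα_i, with Δl_i = b_i / cosα_i.
Slice 1: Δl = 1.2/cos(-14.6°) = 1.240 m; N'_1 = 10·cos(-14.6°) − 0·1.240 = 9.7; c'Δl = 10.66; W sinα = -2.5
Slice 2: Δl = 3.1/cos(-4.6°) = 3.110 m; N'_2 = 103·cos(-4.6°) − 11·3.110 = 68.5; c'Δl = 26.75; W sinα = -8.3
Slice 3: Δl = 1.3/cos5.5° = 1.306 m; N'_3 = 67·cos5.5° − 8·1.306 = 56.2; c'Δl = 11.23; W sinα = 6.4
Slice 4: Δl = 3.1/cos15.8° = 3.222 m; N'_4 = 146·cos15.8° − 5·3.222 = 124.4; c'Δl = 27.71; W sinα = 39.8
Slice 5: Δl = 1.4/cos26.8° = 1.568 m; N'_5 = 42·cos26.8° − 9·1.568 = 23.4; c'Δl = 13.49; W sinα = 18.9
Slice 6: Δl = 1.7/cos35.1° = 2.078 m; N'_6 = 21·cos35.1° − 6·2.078 = 4.7; c'Δl = 17.87; W sinα = 12.1
Σc'Δl = 107.7 kN/m; ΣN' = 286.8 kN/m; ΣW sinα = 66.4 kN/m
Resisting = 107.7 + 286.8·tan28.2° = 107.7 + 153.8 = 261.5 kN/m
FS = 261.5 / 66.4 = 3.938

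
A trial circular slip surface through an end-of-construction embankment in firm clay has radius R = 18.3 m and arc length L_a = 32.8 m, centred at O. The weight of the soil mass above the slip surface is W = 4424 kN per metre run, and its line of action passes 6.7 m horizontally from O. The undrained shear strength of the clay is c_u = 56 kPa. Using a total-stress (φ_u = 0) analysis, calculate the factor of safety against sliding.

FS = 1.13

Taking moments about the centre O, the resisting moment is provided by the undrained shear strength acting along the arc:
M_R = c_u·L_a·R = 56·32.80·18.3 = 33613.4 kN·m/m
M_D = W·d = 4424·6.7 = 29640.8 kN·m/m
FS = M_R / M_D = 33613.4 / 29640.8 = 1.134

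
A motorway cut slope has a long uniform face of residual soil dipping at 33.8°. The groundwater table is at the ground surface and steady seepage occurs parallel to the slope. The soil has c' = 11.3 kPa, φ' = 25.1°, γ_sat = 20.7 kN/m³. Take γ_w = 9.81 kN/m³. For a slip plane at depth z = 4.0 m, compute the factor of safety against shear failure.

With seepage parallel to the slope and the water table at the surface, the effective normal stress on the slip plane uses the buoyant unit weight γ' = γ_sat − γ_w while the driving shear stress uses γ_sat:
FS = [c' + γ' z cos²β tanφ'] / [γ_sat z sinβ cosβ]
γ' = 20.7 − 9.81 = 10.89 kN/m³
Numerator = 11.3 + 10.89·4.0·cos²33.8°·tan25.1° = 11.3 + 10.89·4.0·0.6905·0.4684 = 25.390 kPa
Denominator = 20.7·4.0·sin33.8°·cos33.8° = 20.7·4.0·0.5563·0.8310 = 38.276 kPa
FS = 25.390 / 38.276 = 0.663

FS = 0.66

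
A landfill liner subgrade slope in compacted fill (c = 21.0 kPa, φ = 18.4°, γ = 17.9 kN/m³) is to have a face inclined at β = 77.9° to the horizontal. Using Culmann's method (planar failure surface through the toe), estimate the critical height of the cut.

Culmann's analysis gives the critical failure plane at α_cr = (β + φ)/2 = (77.9 + 18.4)/2 = 48.2°, and the critical height
H_c = (4c/γ) · sinβ cosφ / [1 − cos(β − φ)]
    = (4·21.0/17.9) · sin77.9°·cos18.4° / [1 − cos(59.5°)]
    = 4.693 · 0.9778·0.9489 / [1 − 0.5075]
    = 4.693 · 0.9278 / 0.4925
    = 8.84 m

H_c = 8.84 m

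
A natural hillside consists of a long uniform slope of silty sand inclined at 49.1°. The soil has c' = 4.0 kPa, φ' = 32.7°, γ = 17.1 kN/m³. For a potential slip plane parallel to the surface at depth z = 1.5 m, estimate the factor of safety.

FS = 0.87

For an infinite slope with a slip plane parallel to the surface (no pore pressure): FS = [c' + γz cos²β tanφ'] / [γz sinβ cosβ].
γz = 17.1·1.5 = 25.65 kN/m²
Numerator = 4.0 + 25.65·cos²49.1°·tan32.7° = 4.0 + 25.65·0.4287·0.6420 = 11.059 kPa
Denominator = 25.65·sin49.1°·cos49.1° = 25.65·0.7559·0.6547 = 12.694 kPa
FS = 11.059 / 12.694 = 0.871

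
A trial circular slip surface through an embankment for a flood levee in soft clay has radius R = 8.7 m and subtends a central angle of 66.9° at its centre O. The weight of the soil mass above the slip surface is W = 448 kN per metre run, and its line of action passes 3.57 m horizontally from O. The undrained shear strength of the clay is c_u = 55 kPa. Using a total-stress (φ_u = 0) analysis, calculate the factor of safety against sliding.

FS = 3.04

Taking moments about the centre O, the resisting moment is provided by the undrained shear strength acting along the arc:
Arc length L_a = R·θ = 8.7·(66.9°·π/180) = 8.7·1.1676 = 10.16 m
M_R = c_u·L_a·R = 55·10.16·8.7 = 4860.8 kN·m/m
M_D = W·d = 448·3.57 = 1599.4 kN·m/m
FS = M_R / M_D = 4860.8 / 1599.4 = 3.039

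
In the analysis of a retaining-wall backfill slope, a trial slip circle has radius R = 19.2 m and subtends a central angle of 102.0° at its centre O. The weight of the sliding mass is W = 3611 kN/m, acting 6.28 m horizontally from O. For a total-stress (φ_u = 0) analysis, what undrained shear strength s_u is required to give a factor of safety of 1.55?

s_u = 53.6 kPa

FS = s_u·L_a·R / (W·d), so s_u = FS·W·d / (L_a·R).
Arc length L_a = R·θ = 19.2·(102.0°·π/180) = 19.2·1.7802 = 34.18 m
s_u = 1.55·3611·6.28 / (34.18·19.2) = 35149.5 / 656.27 = 53.56 kPa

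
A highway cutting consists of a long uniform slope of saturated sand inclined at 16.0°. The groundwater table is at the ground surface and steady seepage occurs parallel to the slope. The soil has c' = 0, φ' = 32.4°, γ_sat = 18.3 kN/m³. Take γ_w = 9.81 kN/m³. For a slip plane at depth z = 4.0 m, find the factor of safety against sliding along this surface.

With seepage parallel to the slope and the water table at the surface, the effective normal stress on the slip plane uses the buoyant unit weight γ' = γ_sat − γ_w while the driving shear stress uses γ_sat:
FS = [c' + γ' z cos²β tanφ'] / [γ_sat z sinβ cosβ]
(For c' = 0 this reduces to FS = (γ'/γ_sat)·tanφ'/tanβ.)
γ' = 18.3 − 9.81 = 8.49 kN/m³
Numerator = 0.0 + 8.49·4.0·cos²16.0°·tan32.4° = 0.0 + 8.49·4.0·0.9240·0.6346 = 19.914 kPa
Denominator = 18.3·4.0·sin16.0°·cos16.0° = 18.3·4.0·0.2756·0.9613 = 19.395 kPa
FS = 19.914 / 19.395 = 1.027

FS = 1.03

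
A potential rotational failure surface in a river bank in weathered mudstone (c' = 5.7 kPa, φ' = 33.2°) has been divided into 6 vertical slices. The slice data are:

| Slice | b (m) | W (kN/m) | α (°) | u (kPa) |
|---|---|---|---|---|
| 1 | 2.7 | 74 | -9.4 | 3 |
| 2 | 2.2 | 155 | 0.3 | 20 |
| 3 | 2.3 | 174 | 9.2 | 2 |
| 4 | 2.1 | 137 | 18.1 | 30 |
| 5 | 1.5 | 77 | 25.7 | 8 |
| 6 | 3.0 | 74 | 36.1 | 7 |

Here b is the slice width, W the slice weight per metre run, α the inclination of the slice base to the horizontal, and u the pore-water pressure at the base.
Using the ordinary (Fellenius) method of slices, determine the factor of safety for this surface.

Ordinary method of slices: FS = Σ[c'·Δl_i + (W_i cosα_i − u_i·Δl_i)·tanφ'] / Σ W_i sinα_i, with Δl_i = b_i / cosα_i.
Slice 1: Δl = 2.7/cos(-9.4°) = 2.737 m; N'_1 = 74·cos(-9.4°) − 3·2.737 = 64.8; c'Δl = 15.60; W sinα = -12.1
Slice 2: Δl = 2.2/cos0.3° = 2.200 m; N'_2 = 155·cos0.3° − 20·2.200 = 111.0; c'Δl = 12.54; W sinα = 0.8
Slice 3: Δl = 2.3/cos9.2° = 2.330 m; N'_3 = 174·cos9.2° − 2·2.330 = 167.1; c'Δl = 13.28; W sinα = 27.8
Slice 4: Δl = 2.1/cos18.1° = 2.209 m; N'_4 = 137·cos18.1° − 30·2.209 = 63.9; c'Δl = 12.59; W sinα = 42.6
Slice 5: Δl = 1.5/cos25.7° = 1.665 m; N'_5 = 77·cos25.7° − 8·1.665 = 56.1; c'Δl = 9.49; W sinα = 33.4
Slice 6: Δl = 3.0/cos36.1° = 3.713 m; N'_6 = 74·cos36.1° − 7·3.713 = 33.8; c'Δl = 21.16; W sinα = 43.6
Σc'Δl = 84.7 kN/m; ΣN' = 496.7 kN/m; ΣW sinα = 136.1 kN/m
Resisting = 84.7 + 496.7·tan33.2° = 84.7 + 325.0 = 409.7 kN/m
FS = 409.7 / 136.1 = 3.010

FS = 3.01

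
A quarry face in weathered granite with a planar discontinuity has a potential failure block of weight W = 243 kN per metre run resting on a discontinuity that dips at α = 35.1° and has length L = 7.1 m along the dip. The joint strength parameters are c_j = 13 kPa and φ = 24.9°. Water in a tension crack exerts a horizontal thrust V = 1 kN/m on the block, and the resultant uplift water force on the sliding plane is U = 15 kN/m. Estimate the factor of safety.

Resolving the block weight along and normal to the plane and applying the Mohr–Coulomb strength on the joint:
N' = W cosα − U − V sinα = 243·cos35.1° − 15 − 1·sin35.1° = 183.2 kN/m
Driving force T = W sinα + V cosα = 243·sin35.1° + 1·cos35.1° = 140.5 kN/m
Resisting force R = c_j·L + N'·tanφ = 13·7.1 + 183.2·tan24.9° = 92.3 + 85.1 = 177.4 kN/m
FS = R / T = 177.4 / 140.5 = 1.262

FS = 1.26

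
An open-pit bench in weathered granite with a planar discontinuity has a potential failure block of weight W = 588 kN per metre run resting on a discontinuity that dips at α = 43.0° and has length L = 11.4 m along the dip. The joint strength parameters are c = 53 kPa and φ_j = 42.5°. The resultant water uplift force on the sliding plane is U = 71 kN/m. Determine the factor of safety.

FS = 2.33

Resolving the block weight along and normal to the plane and applying the Mohr–Coulomb strength on the joint:
N' = W cosα − U = 588·cos43.0° − 71 = 359.0 kN/m
Driving force T = W sinα = 588·sin43.0° = 401.0 kN/m
Resisting force R = c·L + N'·tanφ_j = 53·11.4 + 359.0·tan42.5° = 604.2 + 329.0 = 933.2 kN/m
FS = R / T = 933.2 / 401.0 = 2.327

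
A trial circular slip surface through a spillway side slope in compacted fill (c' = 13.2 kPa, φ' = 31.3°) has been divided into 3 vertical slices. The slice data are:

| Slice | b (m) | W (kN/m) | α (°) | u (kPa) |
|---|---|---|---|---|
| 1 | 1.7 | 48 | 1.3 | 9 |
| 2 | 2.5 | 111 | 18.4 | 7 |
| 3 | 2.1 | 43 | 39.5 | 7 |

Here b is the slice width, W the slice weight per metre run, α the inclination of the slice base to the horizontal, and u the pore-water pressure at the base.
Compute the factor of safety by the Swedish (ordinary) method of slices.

FS = 2.75

Ordinary method of slices: FS = Σ[c'·Δl_i + (W_i cosα_i − u_i·Δl_i)·tanφ'] / Σ W_i sinα_i, with Δl_i = b_i / cosα_i.
Slice 1: Δl = 1.7/cos1.3° = 1.700 m; N'_1 = 48·cos1.3° − 9·1.700 = 32.7; c'Δl = 22.45; W sinα = 1.1
Slice 2: Δl = 2.5/cos18.4° = 2.635 m; N'_2 = 111·cos18.4° − 7·2.635 = 86.9; c'Δl = 34.78; W sinα = 35.0
Slice 3: Δl = 2.1/cos39.5° = 2.722 m; N'_3 = 43·cos39.5° − 7·2.722 = 14.1; c'Δl = 35.92; W sinα = 27.4
Σc'Δl = 93.1 kN/m; ΣN' = 133.7 kN/m; ΣW sinα = 63.5 kN/m
Resisting = 93.1 + 133.7·tan31.3° = 93.1 + 81.3 = 174.4 kN/m
FS = 174.4 / 63.5 = 2.748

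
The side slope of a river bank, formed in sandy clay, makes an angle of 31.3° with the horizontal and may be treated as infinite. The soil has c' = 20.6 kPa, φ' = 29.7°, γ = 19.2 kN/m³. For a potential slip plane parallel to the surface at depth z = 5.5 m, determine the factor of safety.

FS = 1.38

For an infinite slope with a slip plane parallel to the surface (no pore pressure): FS = [c' + γz cos²β tanφ'] / [γz sinβ cosβ].
γz = 19.2·5.5 = 105.60 kN/m²
Numerator = 20.6 + 105.60·cos²31.3°·tan29.7° = 20.6 + 105.60·0.7301·0.5704 = 64.576 kPa
Denominator = 105.60·sin31.3°·cos31.3° = 105.60·0.5195·0.8545 = 46.877 kPa
FS = 64.576 / 46.877 = 1.378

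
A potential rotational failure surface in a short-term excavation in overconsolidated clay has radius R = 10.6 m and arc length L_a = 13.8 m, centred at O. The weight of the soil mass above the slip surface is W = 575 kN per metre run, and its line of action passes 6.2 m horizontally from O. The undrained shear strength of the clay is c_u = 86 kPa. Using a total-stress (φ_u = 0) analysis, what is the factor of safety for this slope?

Taking moments about the centre O, the resisting moment is provided by the undrained shear strength acting along the arc:
M_R = c_u·L_a·R = 86·13.80·10.6 = 12580.1 kN·m/m
M_D = W·d = 575·6.2 = 3565.0 kN·m/m
FS = M_R / M_D = 12580.1 / 3565.0 = 3.529

FS = 3.53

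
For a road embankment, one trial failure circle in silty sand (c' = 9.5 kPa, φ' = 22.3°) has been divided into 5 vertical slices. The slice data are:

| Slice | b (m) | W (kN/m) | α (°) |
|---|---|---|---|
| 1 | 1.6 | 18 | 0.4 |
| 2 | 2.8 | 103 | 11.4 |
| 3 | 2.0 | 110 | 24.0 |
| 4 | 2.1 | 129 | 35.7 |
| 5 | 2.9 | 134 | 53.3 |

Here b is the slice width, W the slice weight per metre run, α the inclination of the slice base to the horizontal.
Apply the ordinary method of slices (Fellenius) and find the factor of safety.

Ordinary method of slices: FS = Σ[c'·Δl_i + (W_i cosα_i)·tanφ'] / Σ W_i sinα_i, with Δl_i = b_i / cosα_i.
Slice 1: Δl = 1.6/cos0.4° = 1.600 m; N'_1 = 18·cos0.4° = 18.0; c'Δl = 15.20; W sinα = 0.1
Slice 2: Δl = 2.8/cos11.4° = 2.856 m; N'_2 = 103·cos11.4° = 101.0; c'Δl = 27.14; W sinα = 20.4
Slice 3: Δl = 2.0/cos24.0° = 2.189 m; N'_3 = 110·cos24.0° = 100.5; c'Δl = 20.80; W sinα = 44.7
Slice 4: Δl = 2.1/cos35.7° = 2.586 m; N'_4 = 129·cos35.7° = 104.8; c'Δl = 24.57; W sinα = 75.3
Slice 5: Δl = 2.9/cos53.3° = 4.853 m; N'_5 = 134·cos53.3° = 80.1; c'Δl = 46.10; W sinα = 107.4
Σc'Δl = 133.8 kN/m; ΣN' = 404.3 kN/m; ΣW sinα = 247.9 kN/m
Resisting = 133.8 + 404.3·tan22.3° = 133.8 + 165.8 = 299.6 kN/m
FS = 299.6 / 247.9 = 1.208

FS = 1.21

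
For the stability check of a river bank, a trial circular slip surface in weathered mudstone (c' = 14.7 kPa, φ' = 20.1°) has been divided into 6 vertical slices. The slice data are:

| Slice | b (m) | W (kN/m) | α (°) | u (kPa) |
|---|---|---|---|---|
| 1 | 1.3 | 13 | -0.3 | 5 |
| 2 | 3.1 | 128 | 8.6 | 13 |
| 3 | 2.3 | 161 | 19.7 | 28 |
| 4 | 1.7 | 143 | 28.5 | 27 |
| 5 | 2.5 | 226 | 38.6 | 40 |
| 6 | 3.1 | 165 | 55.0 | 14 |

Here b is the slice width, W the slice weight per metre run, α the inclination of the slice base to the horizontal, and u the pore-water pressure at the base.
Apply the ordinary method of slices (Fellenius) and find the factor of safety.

Ordinary method of slices: FS = Σ[c'·Δl_i + (W_i cosα_i − u_i·Δl_i)·tanφ'] / Σ W_i sinα_i, with Δl_i = b_i / cosα_i.
Slice 1: Δl = 1.3/cos(-0.3°) = 1.300 m; N'_1 = 13·cos(-0.3°) − 5·1.300 = 6.5; c'Δl = 19.11; W sinα = -0.1
Slice 2: Δl = 3.1/cos8.6° = 3.135 m; N'_2 = 128·cos8.6° − 13·3.135 = 85.8; c'Δl = 46.09; W sinα = 19.1
Slice 3: Δl = 2.3/cos19.7° = 2.443 m; N'_3 = 161·cos19.7° − 28·2.443 = 83.2; c'Δl = 35.91; W sinα = 54.3
Slice 4: Δl = 1.7/cos28.5° = 1.934 m; N'_4 = 143·cos28.5° − 27·1.934 = 73.4; c'Δl = 28.44; W sinα = 68.2
Slice 5: Δl = 2.5/cos38.6° = 3.199 m; N'_5 = 226·cos38.6° − 40·3.199 = 48.7; c'Δl = 47.02; W sinα = 141.0
Slice 6: Δl = 3.1/cos55.0° = 5.405 m; N'_6 = 165·cos55.0° − 14·5.405 = 19.0; c'Δl = 79.45; W sinα = 135.2
Σc'Δl = 256.0 kN/m; ΣN' = 316.6 kN/m; ΣW sinα = 417.7 kN/m
Resisting = 256.0 + 316.6·tan20.1° = 256.0 + 115.8 = 371.9 kN/m
FS = 371.9 / 417.7 = 0.890

FS = 0.89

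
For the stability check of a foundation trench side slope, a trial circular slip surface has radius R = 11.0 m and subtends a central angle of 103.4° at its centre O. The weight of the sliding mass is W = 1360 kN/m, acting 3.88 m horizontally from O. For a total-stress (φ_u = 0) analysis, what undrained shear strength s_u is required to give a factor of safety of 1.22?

s_u = 29.5 kPa

FS = s_u·L_a·R / (W·d), so s_u = FS·W·d / (L_a·R).
Arc length L_a = R·θ = 11.0·(103.4°·π/180) = 11.0·1.8047 = 19.85 m
s_u = 1.22·1360·3.88 / (19.85·11.0) = 6437.7 / 218.37 = 29.48 kPa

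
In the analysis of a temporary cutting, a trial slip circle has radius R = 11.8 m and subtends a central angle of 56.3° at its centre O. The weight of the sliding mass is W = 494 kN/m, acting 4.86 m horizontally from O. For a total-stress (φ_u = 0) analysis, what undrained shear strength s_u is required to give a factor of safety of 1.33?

FS = s_u·L_a·R / (W·d), so s_u = FS·W·d / (L_a·R).
Arc length L_a = R·θ = 11.8·(56.3°·π/180) = 11.8·0.9826 = 11.59 m
s_u = 1.33·494·4.86 / (11.59·11.8) = 3193.1 / 136.82 = 23.34 kPa

s_u = 23.3 kPa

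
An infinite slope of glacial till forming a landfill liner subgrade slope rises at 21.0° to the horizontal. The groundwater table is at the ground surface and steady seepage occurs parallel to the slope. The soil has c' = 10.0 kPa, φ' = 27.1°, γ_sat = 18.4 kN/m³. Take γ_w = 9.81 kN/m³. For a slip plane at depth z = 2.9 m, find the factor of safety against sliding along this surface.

FS = 1.18

With seepage parallel to the slope and the water table at the surface, the effective normal stress on the slip plane uses the buoyant unit weight γ' = γ_sat − γ_w while the driving shear stress uses γ_sat:
FS = [c' + γ' z cos²β tanφ'] / [γ_sat z sinβ cosβ]
γ' = 18.4 − 9.81 = 8.59 kN/m³
Numerator = 10.0 + 8.59·2.9·cos²21.0°·tan27.1° = 10.0 + 8.59·2.9·0.8716·0.5117 = 21.110 kPa
Denominator = 18.4·2.9·sin21.0°·cos21.0° = 18.4·2.9·0.3584·0.9336 = 17.852 kPa
FS = 21.110 / 17.852 = 1.182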